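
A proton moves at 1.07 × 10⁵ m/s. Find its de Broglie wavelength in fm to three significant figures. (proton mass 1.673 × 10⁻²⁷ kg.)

λ = 3700 fm

p = mv = 1.673 × 10⁻²⁷ × 1.07 × 10⁵ = 1.790 × 10⁻²² kg·m/s.
λ = h/p = 6.626 × 10⁻³⁴ / 1.790 × 10⁻²² = 3.70 × 10⁻¹² m = 3700 fm.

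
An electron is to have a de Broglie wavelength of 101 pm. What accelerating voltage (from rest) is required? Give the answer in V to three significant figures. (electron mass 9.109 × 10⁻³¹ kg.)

V = 147 V

p = h/λ = 6.626 × 10⁻³⁴ / 1.010 × 10⁻¹⁰ = 6.560 × 10⁻²⁴ kg·m/s.
KE = p²/(2m) = 2.362 × 10⁻¹⁷ J.
V = KE/e = 2.362 × 10⁻¹⁷ / (1.602 × 10⁻¹⁹) = 147 V.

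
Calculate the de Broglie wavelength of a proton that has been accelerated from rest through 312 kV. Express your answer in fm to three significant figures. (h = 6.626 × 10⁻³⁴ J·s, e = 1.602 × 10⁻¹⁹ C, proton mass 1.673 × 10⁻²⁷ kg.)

KE = eV = 1.602 × 10⁻¹⁹ × 3.120 × 10⁵ = 4.998 × 10⁻¹⁴ J.
p = √(2mKE) = √(2 × 1.673 × 10⁻²⁷ × 4.998 × 10⁻¹⁴) = 1.293 × 10⁻²⁰ kg·m/s.
λ = h/p = 6.626 × 10⁻³⁴ / 1.293 × 10⁻²⁰ = 5.12 × 10⁻¹⁴ m = 51.2 fm.

λ = 51.2 fm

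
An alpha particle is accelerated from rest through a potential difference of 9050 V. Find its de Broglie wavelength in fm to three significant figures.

λ = 107 fm

KE = 2eV = 2 × 1.602 × 10⁻¹⁹ × 9050 = 2.900 × 10⁻¹⁵ J.
p = √(2mKE) = √(2 × 6.645 × 10⁻²⁷ × 2.900 × 10⁻¹⁵) = 6.208 × 10⁻²¹ kg·m/s.
λ = h/p = 6.626 × 10⁻³⁴ / 6.208 × 10⁻²¹ = 1.07 × 10⁻¹³ m = 107 fm.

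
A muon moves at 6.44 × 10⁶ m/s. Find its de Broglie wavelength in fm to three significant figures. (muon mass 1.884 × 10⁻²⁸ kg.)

p = mv = 1.884 × 10⁻²⁸ × 6.44 × 10⁶ = 1.213 × 10⁻²¹ kg·m/s.
λ = h/p = 6.626 × 10⁻³⁴ / 1.213 × 10⁻²¹ = 5.46 × 10⁻¹³ m = 546 fm.

λ = 546 fm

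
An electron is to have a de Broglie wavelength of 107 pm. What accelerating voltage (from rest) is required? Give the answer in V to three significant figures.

V = 131 V

p = h/λ = 6.626 × 10⁻³⁴ / 1.070 × 10⁻¹⁰ = 6.193 × 10⁻²⁴ kg·m/s.
KE = p²/(2m) = 2.105 × 10⁻¹⁷ J.
V = KE/e = 2.105 × 10⁻¹⁷ / (1.602 × 10⁻¹⁹) = 131 V.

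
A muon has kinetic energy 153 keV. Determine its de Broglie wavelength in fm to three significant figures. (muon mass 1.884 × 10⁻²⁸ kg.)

λ = 218 fm

KE = 153 keV = 2.451 × 10⁻¹⁴ J.
p = √(2mKE) = √(2 × 1.884 × 10⁻²⁸ × 2.451 × 10⁻¹⁴) = 3.039 × 10⁻²¹ kg·m/s.
λ = h/p = 6.626 × 10⁻³⁴ / 3.039 × 10⁻²¹ = 2.18 × 10⁻¹³ m = 218 fm.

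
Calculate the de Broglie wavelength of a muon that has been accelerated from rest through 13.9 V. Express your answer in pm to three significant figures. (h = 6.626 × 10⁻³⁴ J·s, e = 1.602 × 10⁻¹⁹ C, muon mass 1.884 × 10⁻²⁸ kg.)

λ = 22.9 pm

KE = eV = 1.602 × 10⁻¹⁹ × 13.90 = 2.227 × 10⁻¹⁸ J.
p = √(2mKE) = √(2 × 1.884 × 10⁻²⁸ × 2.227 × 10⁻¹⁸) = 2.897 × 10⁻²³ kg·m/s.
λ = h/p = 6.626 × 10⁻³⁴ / 2.897 × 10⁻²³ = 2.29 × 10⁻¹¹ m = 22.9 pm.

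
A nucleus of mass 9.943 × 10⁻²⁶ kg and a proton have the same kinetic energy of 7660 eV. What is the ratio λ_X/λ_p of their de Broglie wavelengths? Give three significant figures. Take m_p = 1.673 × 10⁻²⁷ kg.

λ_X/λ_p = 0.130

At fixed KE, p = √(2mKE) so λ = h/p ∝ 1/√m.
λ_X/λ_p = √(m_p/m_X) = √(1.673 × 10⁻²⁷/9.943 × 10⁻²⁶) = √(0.01683) = 0.130.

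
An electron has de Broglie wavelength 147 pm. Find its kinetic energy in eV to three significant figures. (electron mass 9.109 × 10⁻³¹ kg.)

p = h/λ = 6.626 × 10⁻³⁴ / 1.470 × 10⁻¹⁰ = 4.507 × 10⁻²⁴ kg·m/s.
KE = p²/(2m) = (4.507 × 10⁻²⁴)² / (2 × 9.109 × 10⁻³¹) = 1.115 × 10⁻¹⁷ J = 69.6 eV.

KE = 69.6 eV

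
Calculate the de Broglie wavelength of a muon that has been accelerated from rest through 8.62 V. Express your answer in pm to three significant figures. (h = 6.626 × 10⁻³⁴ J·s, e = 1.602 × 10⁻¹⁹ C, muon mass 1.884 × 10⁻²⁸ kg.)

KE = eV = 1.602 × 10⁻¹⁹ × 8.620 = 1.381 × 10⁻¹⁸ J.
p = √(2mKE) = √(2 × 1.884 × 10⁻²⁸ × 1.381 × 10⁻¹⁸) = 2.281 × 10⁻²³ kg·m/s.
λ = h/p = 6.626 × 10⁻³⁴ / 2.281 × 10⁻²³ = 2.90 × 10⁻¹¹ m = 29.0 pm.

λ = 29.0 pm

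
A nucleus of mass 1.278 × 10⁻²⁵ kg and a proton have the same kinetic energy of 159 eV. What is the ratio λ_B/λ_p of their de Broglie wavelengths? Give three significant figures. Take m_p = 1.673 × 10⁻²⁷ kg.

λ_B/λ_p = 0.114

At fixed KE, p = √(2mKE) so λ = h/p ∝ 1/√m.
λ_B/λ_p = √(m_p/m_B) = √(1.673 × 10⁻²⁷/1.278 × 10⁻²⁵) = √(0.01309) = 0.114.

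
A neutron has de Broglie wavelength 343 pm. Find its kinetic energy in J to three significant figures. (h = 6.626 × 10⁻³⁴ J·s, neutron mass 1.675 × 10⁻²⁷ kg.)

KE = 1.11 × 10⁻²¹ J

p = h/λ = 6.626 × 10⁻³⁴ / 3.430 × 10⁻¹⁰ = 1.932 × 10⁻²⁴ kg·m/s.
KE = p²/(2m) = (1.932 × 10⁻²⁴)² / (2 × 1.675 × 10⁻²⁷) = 1.114 × 10⁻²¹ J = 1.11 × 10⁻²¹ J.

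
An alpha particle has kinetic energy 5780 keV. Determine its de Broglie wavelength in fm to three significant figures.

KE = 5780 keV = 9.260 × 10⁻¹³ J.
p = √(2mKE) = √(2 × 6.645 × 10⁻²⁷ × 9.260 × 10⁻¹³) = 1.109 × 10⁻¹⁹ kg·m/s.
λ = h/p = 6.626 × 10⁻³⁴ / 1.109 × 10⁻¹⁹ = 5.97 × 10⁻¹⁵ m = 5.97 fm.

λ = 5.97 fm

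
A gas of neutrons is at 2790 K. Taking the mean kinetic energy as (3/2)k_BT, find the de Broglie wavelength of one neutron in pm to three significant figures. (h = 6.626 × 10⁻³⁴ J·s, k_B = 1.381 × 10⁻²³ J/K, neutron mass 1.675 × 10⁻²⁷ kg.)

λ = 47.6 pm

KE = (3/2)k_BT = 1.5 × 1.381 × 10⁻²³ × 2790 = 5.779 × 10⁻²⁰ J.
p = √(2mKE) = √(2 × 1.675 × 10⁻²⁷ × 5.779 × 10⁻²⁰) = 1.391 × 10⁻²³ kg·m/s.
λ = h/p = 4.76 × 10⁻¹¹ m = 47.6 pm.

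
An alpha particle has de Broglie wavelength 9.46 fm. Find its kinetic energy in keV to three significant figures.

p = h/λ = 6.626 × 10⁻³⁴ / 9.460 × 10⁻¹⁵ = 7.004 × 10⁻²⁰ kg·m/s.
KE = p²/(2m) = (7.004 × 10⁻²⁰)² / (2 × 6.645 × 10⁻²⁷) = 3.691 × 10⁻¹³ J = 2300 keV.

KE = 2300 keV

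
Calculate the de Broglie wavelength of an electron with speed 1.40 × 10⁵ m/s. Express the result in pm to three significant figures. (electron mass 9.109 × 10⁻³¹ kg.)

λ = 5200 pm

p = mv = 9.109 × 10⁻³¹ × 1.40 × 10⁵ = 1.275 × 10⁻²⁵ kg·m/s.
λ = h/p = 6.626 × 10⁻³⁴ / 1.275 × 10⁻²⁵ = 5.20 × 10⁻⁹ m = 5200 pm.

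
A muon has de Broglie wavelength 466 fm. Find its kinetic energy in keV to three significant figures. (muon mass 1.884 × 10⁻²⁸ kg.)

p = h/λ = 6.626 × 10⁻³⁴ / 4.660 × 10⁻¹³ = 1.422 × 10⁻²¹ kg·m/s.
KE = p²/(2m) = (1.422 × 10⁻²¹)² / (2 × 1.884 × 10⁻²⁸) = 5.366 × 10⁻¹⁵ J = 33.5 keV.

KE = 33.5 keV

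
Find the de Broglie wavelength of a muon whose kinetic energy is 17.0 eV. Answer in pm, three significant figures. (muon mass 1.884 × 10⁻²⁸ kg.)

λ = 20.7 pm

KE = 17.0 eV = 2.723 × 10⁻¹⁸ J.
p = √(2mKE) = √(2 × 1.884 × 10⁻²⁸ × 2.723 × 10⁻¹⁸) = 3.203 × 10⁻²³ kg·m/s.
λ = h/p = 6.626 × 10⁻³⁴ / 3.203 × 10⁻²³ = 2.07 × 10⁻¹¹ m = 20.7 pm.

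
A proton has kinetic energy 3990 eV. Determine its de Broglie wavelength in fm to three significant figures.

λ = 453 fm

KE = 3990 eV = 6.392 × 10⁻¹⁶ J.
p = √(2mKE) = √(2 × 1.673 × 10⁻²⁷ × 6.392 × 10⁻¹⁶) = 1.462 × 10⁻²¹ kg·m/s.
λ = h/p = 6.626 × 10⁻³⁴ / 1.462 × 10⁻²¹ = 4.53 × 10⁻¹³ m = 453 fm.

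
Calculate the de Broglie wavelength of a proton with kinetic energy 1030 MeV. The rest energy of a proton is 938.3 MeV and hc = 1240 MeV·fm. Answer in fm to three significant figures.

λ = 0.717 fm

Total energy E = KE + m₀c² = 1030 + 938.3 = 1968.3 MeV.
(pc)² = E² − (m₀c²)² = (1968.3)² − (938.3)² = 2.994 × 10⁶ MeV², so pc = 1730 MeV.
λ = hc/(pc) = 1240 MeV·fm / 1730 MeV = 0.717 fm.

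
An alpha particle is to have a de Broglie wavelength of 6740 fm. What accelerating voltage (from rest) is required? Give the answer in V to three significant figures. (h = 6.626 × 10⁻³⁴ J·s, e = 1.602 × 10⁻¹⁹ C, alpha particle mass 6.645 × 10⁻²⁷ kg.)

p = h/λ = 6.626 × 10⁻³⁴ / 6.740 × 10⁻¹² = 9.831 × 10⁻²³ kg·m/s.
KE = p²/(2m) = 7.272 × 10⁻¹⁹ J.
V = KE/2e = 7.272 × 10⁻¹⁹ / (2 × 1.602 × 10⁻¹⁹) = 2.27 V.

V = 2.27 V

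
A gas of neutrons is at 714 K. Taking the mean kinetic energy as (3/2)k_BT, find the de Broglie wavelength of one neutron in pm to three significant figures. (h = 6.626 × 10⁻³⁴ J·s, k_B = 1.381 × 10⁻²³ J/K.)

KE = (3/2)k_BT = 1.5 × 1.381 × 10⁻²³ × 714 = 1.479 × 10⁻²⁰ J.
p = √(2mKE) = √(2 × 1.675 × 10⁻²⁷ × 1.479 × 10⁻²⁰) = 7.039 × 10⁻²⁴ kg·m/s.
λ = h/p = 9.41 × 10⁻¹¹ m = 94.1 pm.

λ = 94.1 pm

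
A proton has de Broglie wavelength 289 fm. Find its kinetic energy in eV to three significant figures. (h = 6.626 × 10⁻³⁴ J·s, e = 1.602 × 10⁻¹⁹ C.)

KE = 9810 eV

p = h/λ = 6.626 × 10⁻³⁴ / 2.890 × 10⁻¹³ = 2.293 × 10⁻²¹ kg·m/s.
KE = p²/(2m) = (2.293 × 10⁻²¹)² / (2 × 1.673 × 10⁻²⁷) = 1.571 × 10⁻¹⁵ J = 9810 eV.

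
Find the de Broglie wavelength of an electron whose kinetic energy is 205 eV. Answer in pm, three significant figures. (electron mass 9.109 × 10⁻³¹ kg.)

KE = 205 eV = 3.284 × 10⁻¹⁷ J.
p = √(2mKE) = √(2 × 9.109 × 10⁻³¹ × 3.284 × 10⁻¹⁷) = 7.735 × 10⁻²⁴ kg·m/s.
λ = h/p = 6.626 × 10⁻³⁴ / 7.735 × 10⁻²⁴ = 8.57 × 10⁻¹¹ m = 85.7 pm.

λ = 85.7 pm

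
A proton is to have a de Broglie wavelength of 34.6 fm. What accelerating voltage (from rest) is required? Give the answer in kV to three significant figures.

p = h/λ = 6.626 × 10⁻³⁴ / 3.460 × 10⁻¹⁴ = 1.915 × 10⁻²⁰ kg·m/s.
KE = p²/(2m) = 1.096 × 10⁻¹³ J.
V = KE/e = 1.096 × 10⁻¹³ / (1.602 × 10⁻¹⁹) = 684 kV.

V = 684 kV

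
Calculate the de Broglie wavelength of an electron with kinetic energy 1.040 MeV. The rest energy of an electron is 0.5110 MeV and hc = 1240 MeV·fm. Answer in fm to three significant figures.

Total energy E = KE + m₀c² = 1.040 + 0.5110 = 1.5510 MeV.
(pc)² = E² − (m₀c²)² = (1.5510)² − (0.5110)² = 2.144 MeV², so pc = 1.464 MeV.
λ = hc/(pc) = 1240 MeV·fm / 1.464 MeV = 847 fm.

λ = 847 fm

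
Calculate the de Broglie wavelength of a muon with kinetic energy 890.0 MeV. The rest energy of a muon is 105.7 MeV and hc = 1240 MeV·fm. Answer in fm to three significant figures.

λ = 1.25 fm

Total energy E = KE + m₀c² = 890.0 + 105.7 = 995.7 MeV.
(pc)² = E² − (m₀c²)² = (995.7)² − (105.7)² = 9.802 × 10⁵ MeV², so pc = 990.1 MeV.
λ = hc/(pc) = 1240 MeV·fm / 990.1 MeV = 1.25 fm.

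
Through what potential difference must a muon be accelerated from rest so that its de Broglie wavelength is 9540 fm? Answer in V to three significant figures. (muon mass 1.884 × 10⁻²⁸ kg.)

p = h/λ = 6.626 × 10⁻³⁴ / 9.540 × 10⁻¹² = 6.945 × 10⁻²³ kg·m/s.
KE = p²/(2m) = 1.280 × 10⁻¹⁷ J.
V = KE/e = 1.280 × 10⁻¹⁷ / (1.602 × 10⁻¹⁹) = 79.9 V.

V = 79.9 V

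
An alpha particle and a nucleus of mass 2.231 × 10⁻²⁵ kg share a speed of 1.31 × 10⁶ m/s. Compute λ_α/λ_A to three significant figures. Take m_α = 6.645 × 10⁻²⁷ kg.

At fixed v, p = mv so λ = h/(mv) ∝ 1/m.
λ_α/λ_A = m_A/m_α = 2.231 × 10⁻²⁵/6.645 × 10⁻²⁷ = 33.6.

λ_α/λ_A = 33.6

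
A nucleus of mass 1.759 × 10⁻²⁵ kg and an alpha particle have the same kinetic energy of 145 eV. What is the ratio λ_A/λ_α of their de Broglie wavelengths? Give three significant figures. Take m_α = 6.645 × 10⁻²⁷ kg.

λ_A/λ_α = 0.194

At fixed KE, p = √(2mKE) so λ = h/p ∝ 1/√m.
λ_A/λ_α = √(m_α/m_A) = √(6.645 × 10⁻²⁷/1.759 × 10⁻²⁵) = √(0.03778) = 0.194.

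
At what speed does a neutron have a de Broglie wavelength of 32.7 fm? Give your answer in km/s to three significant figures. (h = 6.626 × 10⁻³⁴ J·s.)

p = h/λ = 6.626 × 10⁻³⁴ / 3.270 × 10⁻¹⁴ = 2.026 × 10⁻²⁰ kg·m/s.
v = p/m = 2.026 × 10⁻²⁰ / 1.675 × 10⁻²⁷ = 1.21 × 10⁷ m/s = 1.21 × 10⁴ km/s.

v = 1.21 × 10⁴ km/s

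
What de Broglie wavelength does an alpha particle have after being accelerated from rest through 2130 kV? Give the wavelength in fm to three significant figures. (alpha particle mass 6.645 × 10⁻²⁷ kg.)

KE = 2eV = 2 × 1.602 × 10⁻¹⁹ × 2.130 × 10⁶ = 6.825 × 10⁻¹³ J.
p = √(2mKE) = √(2 × 6.645 × 10⁻²⁷ × 6.825 × 10⁻¹³) = 9.524 × 10⁻²⁰ kg·m/s.
λ = h/p = 6.626 × 10⁻³⁴ / 9.524 × 10⁻²⁰ = 6.96 × 10⁻¹⁵ m = 6.96 fm.

λ = 6.96 fm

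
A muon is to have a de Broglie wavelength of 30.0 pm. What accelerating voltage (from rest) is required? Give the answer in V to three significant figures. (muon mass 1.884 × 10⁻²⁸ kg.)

p = h/λ = 6.626 × 10⁻³⁴ / 3.000 × 10⁻¹¹ = 2.209 × 10⁻²³ kg·m/s.
KE = p²/(2m) = 1.295 × 10⁻¹⁸ J.
V = KE/e = 1.295 × 10⁻¹⁸ / (1.602 × 10⁻¹⁹) = 8.08 V.

V = 8.08 V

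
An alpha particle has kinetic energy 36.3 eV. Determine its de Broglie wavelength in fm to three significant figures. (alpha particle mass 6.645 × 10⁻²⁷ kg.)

λ = 2380 fm

KE = 36.3 eV = 5.815 × 10⁻¹⁸ J.
p = √(2mKE) = √(2 × 6.645 × 10⁻²⁷ × 5.815 × 10⁻¹⁸) = 2.780 × 10⁻²² kg·m/s.
λ = h/p = 6.626 × 10⁻³⁴ / 2.780 × 10⁻²² = 2.38 × 10⁻¹² m = 2380 fm.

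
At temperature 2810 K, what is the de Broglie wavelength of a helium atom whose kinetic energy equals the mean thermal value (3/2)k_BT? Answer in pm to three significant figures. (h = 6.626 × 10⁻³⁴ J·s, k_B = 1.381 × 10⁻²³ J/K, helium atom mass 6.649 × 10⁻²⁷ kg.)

λ = 23.8 pm

KE = (3/2)k_BT = 1.5 × 1.381 × 10⁻²³ × 2810 = 5.821 × 10⁻²⁰ J.
p = √(2mKE) = √(2 × 6.649 × 10⁻²⁷ × 5.821 × 10⁻²⁰) = 2.782 × 10⁻²³ kg·m/s.
λ = h/p = 2.38 × 10⁻¹¹ m = 23.8 pm.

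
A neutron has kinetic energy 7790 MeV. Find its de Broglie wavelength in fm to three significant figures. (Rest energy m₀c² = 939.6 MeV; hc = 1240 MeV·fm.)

Total energy E = KE + m₀c² = 7790 + 939.6 = 8729.6 MeV.
(pc)² = E² − (m₀c²)² = (8729.6)² − (939.6)² = 7.532 × 10⁷ MeV², so pc = 8679 MeV.
λ = hc/(pc) = 1240 MeV·fm / 8679 MeV = 0.143 fm.

λ = 0.143 fm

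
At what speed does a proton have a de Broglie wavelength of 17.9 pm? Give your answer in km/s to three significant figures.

p = h/λ = 6.626 × 10⁻³⁴ / 1.790 × 10⁻¹¹ = 3.702 × 10⁻²³ kg·m/s.
v = p/m = 3.702 × 10⁻²³ / 1.673 × 10⁻²⁷ = 2.21 × 10⁴ m/s = 22.1 km/s.

v = 22.1 km/s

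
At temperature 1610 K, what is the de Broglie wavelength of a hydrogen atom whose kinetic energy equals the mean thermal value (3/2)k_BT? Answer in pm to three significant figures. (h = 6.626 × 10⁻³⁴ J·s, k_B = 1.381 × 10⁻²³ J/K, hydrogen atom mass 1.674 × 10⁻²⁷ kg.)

λ = 62.7 pm

KE = (3/2)k_BT = 1.5 × 1.381 × 10⁻²³ × 1610 = 3.335 × 10⁻²⁰ J.
p = √(2mKE) = √(2 × 1.674 × 10⁻²⁷ × 3.335 × 10⁻²⁰) = 1.057 × 10⁻²³ kg·m/s.
λ = h/p = 6.27 × 10⁻¹¹ m = 62.7 pm.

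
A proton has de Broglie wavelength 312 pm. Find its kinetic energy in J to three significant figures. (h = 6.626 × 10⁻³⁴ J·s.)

p = h/λ = 6.626 × 10⁻³⁴ / 3.120 × 10⁻¹⁰ = 2.124 × 10⁻²⁴ kg·m/s.
KE = p²/(2m) = (2.124 × 10⁻²⁴)² / (2 × 1.673 × 10⁻²⁷) = 1.348 × 10⁻²¹ J = 1.35 × 10⁻²¹ J.

KE = 1.35 × 10⁻²¹ J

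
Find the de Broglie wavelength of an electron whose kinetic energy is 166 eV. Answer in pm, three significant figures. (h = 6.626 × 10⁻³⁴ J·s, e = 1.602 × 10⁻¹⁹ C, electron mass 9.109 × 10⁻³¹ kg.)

KE = 166 eV = 2.659 × 10⁻¹⁷ J.
p = √(2mKE) = √(2 × 9.109 × 10⁻³¹ × 2.659 × 10⁻¹⁷) = 6.960 × 10⁻²⁴ kg·m/s.
λ = h/p = 6.626 × 10⁻³⁴ / 6.960 × 10⁻²⁴ = 9.52 × 10⁻¹¹ m = 95.2 pm.

λ = 95.2 pm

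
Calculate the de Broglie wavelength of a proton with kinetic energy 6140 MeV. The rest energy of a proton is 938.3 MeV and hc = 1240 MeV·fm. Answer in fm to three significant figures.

Total energy E = KE + m₀c² = 6140 + 938.3 = 7078.3 MeV.
(pc)² = E² − (m₀c²)² = (7078.3)² − (938.3)² = 4.922 × 10⁷ MeV², so pc = 7016 MeV.
λ = hc/(pc) = 1240 MeV·fm / 7016 MeV = 0.177 fm.

λ = 0.177 fm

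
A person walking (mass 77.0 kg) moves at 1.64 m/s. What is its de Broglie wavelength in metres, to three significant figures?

λ = 5.25 × 10⁻³⁶ m

p = mv = 77.0 × 1.64 = 1.263 × 10² kg·m/s.
λ = h/p = 6.626 × 10⁻³⁴ / 1.263 × 10² = 5.25 × 10⁻³⁶ m.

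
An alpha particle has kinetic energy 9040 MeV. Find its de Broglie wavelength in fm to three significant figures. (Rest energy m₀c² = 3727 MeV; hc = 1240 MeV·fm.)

Total energy E = KE + m₀c² = 9040 + 3727 = 12767 MeV.
(pc)² = E² − (m₀c²)² = (12767)² − (3727)² = 1.491 × 10⁸ MeV², so pc = 1.221 × 10⁴ MeV.
λ = hc/(pc) = 1240 MeV·fm / 1.221 × 10⁴ MeV = 0.102 fm.

λ = 0.102 fm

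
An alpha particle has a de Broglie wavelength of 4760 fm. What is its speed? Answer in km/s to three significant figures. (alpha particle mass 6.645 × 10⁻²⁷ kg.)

v = 20.9 km/s

p = h/λ = 6.626 × 10⁻³⁴ / 4.760 × 10⁻¹² = 1.392 × 10⁻²² kg·m/s.
v = p/m = 1.392 × 10⁻²² / 6.645 × 10⁻²⁷ = 2.09 × 10⁴ m/s = 20.9 km/s.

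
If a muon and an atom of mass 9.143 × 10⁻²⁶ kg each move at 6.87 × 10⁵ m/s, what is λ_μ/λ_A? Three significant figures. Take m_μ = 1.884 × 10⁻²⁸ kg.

λ_μ/λ_A = 485

At fixed v, p = mv so λ = h/(mv) ∝ 1/m.
λ_μ/λ_A = m_A/m_μ = 9.143 × 10⁻²⁶/1.884 × 10⁻²⁸ = 485.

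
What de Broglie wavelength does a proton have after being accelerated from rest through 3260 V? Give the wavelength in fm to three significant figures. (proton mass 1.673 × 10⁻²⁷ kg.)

KE = eV = 1.602 × 10⁻¹⁹ × 3260 = 5.223 × 10⁻¹⁶ J.
p = √(2mKE) = √(2 × 1.673 × 10⁻²⁷ × 5.223 × 10⁻¹⁶) = 1.322 × 10⁻²¹ kg·m/s.
λ = h/p = 6.626 × 10⁻³⁴ / 1.322 × 10⁻²¹ = 5.01 × 10⁻¹³ m = 501 fm.

λ = 501 fm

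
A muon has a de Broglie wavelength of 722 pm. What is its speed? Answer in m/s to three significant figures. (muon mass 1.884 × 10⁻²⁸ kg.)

v = 4870 m/s

p = h/λ = 6.626 × 10⁻³⁴ / 7.220 × 10⁻¹⁰ = 9.177 × 10⁻²⁵ kg·m/s.
v = p/m = 9.177 × 10⁻²⁵ / 1.884 × 10⁻²⁸ = 4.87 × 10³ m/s = 4870 m/s.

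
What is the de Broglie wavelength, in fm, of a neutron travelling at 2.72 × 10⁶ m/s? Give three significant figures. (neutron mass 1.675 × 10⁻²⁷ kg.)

p = mv = 1.675 × 10⁻²⁷ × 2.72 × 10⁶ = 4.556 × 10⁻²¹ kg·m/s.
λ = h/p = 6.626 × 10⁻³⁴ / 4.556 × 10⁻²¹ = 1.45 × 10⁻¹³ m = 145 fm.

λ = 145 fm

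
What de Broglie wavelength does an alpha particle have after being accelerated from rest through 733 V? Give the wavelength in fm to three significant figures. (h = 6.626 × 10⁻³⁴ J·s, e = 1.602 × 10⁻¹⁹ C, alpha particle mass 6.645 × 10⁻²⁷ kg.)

λ = 375 fm

KE = 2eV = 2 × 1.602 × 10⁻¹⁹ × 733.0 = 2.349 × 10⁻¹⁶ J.
p = √(2mKE) = √(2 × 6.645 × 10⁻²⁷ × 2.349 × 10⁻¹⁶) = 1.767 × 10⁻²¹ kg·m/s.
λ = h/p = 6.626 × 10⁻³⁴ / 1.767 × 10⁻²¹ = 3.75 × 10⁻¹³ m = 375 fm.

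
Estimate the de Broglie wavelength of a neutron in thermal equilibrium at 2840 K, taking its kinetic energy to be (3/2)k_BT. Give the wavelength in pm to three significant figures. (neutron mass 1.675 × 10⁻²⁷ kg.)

λ = 47.2 pm

KE = (3/2)k_BT = 1.5 × 1.381 × 10⁻²³ × 2840 = 5.883 × 10⁻²⁰ J.
p = √(2mKE) = √(2 × 1.675 × 10⁻²⁷ × 5.883 × 10⁻²⁰) = 1.404 × 10⁻²³ kg·m/s.
λ = h/p = 4.72 × 10⁻¹¹ m = 47.2 pm.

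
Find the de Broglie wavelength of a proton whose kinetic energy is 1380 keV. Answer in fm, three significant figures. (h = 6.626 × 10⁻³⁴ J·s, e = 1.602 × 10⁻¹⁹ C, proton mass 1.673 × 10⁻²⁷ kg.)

KE = 1380 keV = 2.211 × 10⁻¹³ J.
p = √(2mKE) = √(2 × 1.673 × 10⁻²⁷ × 2.211 × 10⁻¹³) = 2.720 × 10⁻²⁰ kg·m/s.
λ = h/p = 6.626 × 10⁻³⁴ / 2.720 × 10⁻²⁰ = 2.44 × 10⁻¹⁴ m = 24.4 fm.

λ = 24.4 fm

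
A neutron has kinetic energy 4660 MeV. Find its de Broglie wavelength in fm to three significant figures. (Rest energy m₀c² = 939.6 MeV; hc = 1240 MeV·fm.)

λ = 0.225 fm

Total energy E = KE + m₀c² = 4660 + 939.6 = 5599.6 MeV.
(pc)² = E² − (m₀c²)² = (5599.6)² − (939.6)² = 3.047 × 10⁷ MeV², so pc = 5520 MeV.
λ = hc/(pc) = 1240 MeV·fm / 5520 MeV = 0.225 fm.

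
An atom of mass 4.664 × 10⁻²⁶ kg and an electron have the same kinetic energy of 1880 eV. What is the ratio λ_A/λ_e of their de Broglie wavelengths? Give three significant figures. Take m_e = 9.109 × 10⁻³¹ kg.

At fixed KE, p = √(2mKE) so λ = h/p ∝ 1/√m.
λ_A/λ_e = √(m_e/m_A) = √(9.109 × 10⁻³¹/4.664 × 10⁻²⁶) = √(1.953 × 10⁻⁵) = 4.42 × 10⁻³.

λ_A/λ_e = 4.42 × 10⁻³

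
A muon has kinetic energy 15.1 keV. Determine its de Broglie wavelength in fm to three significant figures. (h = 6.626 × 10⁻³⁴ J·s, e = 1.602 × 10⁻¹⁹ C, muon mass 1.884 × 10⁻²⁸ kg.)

λ = 694 fm

KE = 15.1 keV = 2.419 × 10⁻¹⁵ J.
p = √(2mKE) = √(2 × 1.884 × 10⁻²⁸ × 2.419 × 10⁻¹⁵) = 9.547 × 10⁻²² kg·m/s.
λ = h/p = 6.626 × 10⁻³⁴ / 9.547 × 10⁻²² = 6.94 × 10⁻¹³ m = 694 fm.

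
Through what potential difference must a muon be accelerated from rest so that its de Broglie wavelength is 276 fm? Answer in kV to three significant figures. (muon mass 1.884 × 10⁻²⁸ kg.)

p = h/λ = 6.626 × 10⁻³⁴ / 2.760 × 10⁻¹³ = 2.401 × 10⁻²¹ kg·m/s.
KE = p²/(2m) = 1.530 × 10⁻¹⁴ J.
V = KE/e = 1.530 × 10⁻¹⁴ / (1.602 × 10⁻¹⁹) = 95.5 kV.

V = 95.5 kV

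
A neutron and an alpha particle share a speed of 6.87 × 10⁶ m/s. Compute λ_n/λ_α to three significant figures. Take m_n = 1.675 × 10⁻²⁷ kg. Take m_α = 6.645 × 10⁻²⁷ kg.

At fixed v, p = mv so λ = h/(mv) ∝ 1/m.
λ_n/λ_α = m_α/m_n = 6.645 × 10⁻²⁷/1.675 × 10⁻²⁷ = 3.97.

λ_n/λ_α = 3.97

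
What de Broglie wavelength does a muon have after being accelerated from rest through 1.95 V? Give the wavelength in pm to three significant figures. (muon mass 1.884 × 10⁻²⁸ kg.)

λ = 61.1 pm

KE = eV = 1.602 × 10⁻¹⁹ × 1.950 = 3.124 × 10⁻¹⁹ J.
p = √(2mKE) = √(2 × 1.884 × 10⁻²⁸ × 3.124 × 10⁻¹⁹) = 1.085 × 10⁻²³ kg·m/s.
λ = h/p = 6.626 × 10⁻³⁴ / 1.085 × 10⁻²³ = 6.11 × 10⁻¹¹ m = 61.1 pm.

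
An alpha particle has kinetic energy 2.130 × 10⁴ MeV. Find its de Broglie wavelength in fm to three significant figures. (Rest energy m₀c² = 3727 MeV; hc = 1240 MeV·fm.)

Total energy E = KE + m₀c² = 2.130 × 10⁴ + 3727 = 25027 MeV.
(pc)² = E² − (m₀c²)² = (25027)² − (3727)² = 6.125 × 10⁸ MeV², so pc = 2.475 × 10⁴ MeV.
λ = hc/(pc) = 1240 MeV·fm / 2.475 × 10⁴ MeV = 0.0501 fm.

λ = 0.0501 fm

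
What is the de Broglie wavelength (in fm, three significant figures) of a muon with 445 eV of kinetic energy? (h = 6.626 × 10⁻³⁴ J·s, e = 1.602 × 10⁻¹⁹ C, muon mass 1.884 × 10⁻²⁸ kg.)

KE = 445 eV = 7.129 × 10⁻¹⁷ J.
p = √(2mKE) = √(2 × 1.884 × 10⁻²⁸ × 7.129 × 10⁻¹⁷) = 1.639 × 10⁻²² kg·m/s.
λ = h/p = 6.626 × 10⁻³⁴ / 1.639 × 10⁻²² = 4.04 × 10⁻¹² m = 4040 fm.

λ = 4040 fm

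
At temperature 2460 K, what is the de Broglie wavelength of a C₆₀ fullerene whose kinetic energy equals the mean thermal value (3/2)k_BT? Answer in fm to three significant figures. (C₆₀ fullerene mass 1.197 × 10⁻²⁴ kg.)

KE = (3/2)k_BT = 1.5 × 1.381 × 10⁻²³ × 2460 = 5.096 × 10⁻²⁰ J.
p = √(2mKE) = √(2 × 1.197 × 10⁻²⁴ × 5.096 × 10⁻²⁰) = 3.493 × 10⁻²² kg·m/s.
λ = h/p = 1.90 × 10⁻¹² m = 1900 fm.

λ = 1900 fm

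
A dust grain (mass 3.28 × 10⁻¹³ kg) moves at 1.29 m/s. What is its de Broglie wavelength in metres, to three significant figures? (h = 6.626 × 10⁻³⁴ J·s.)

λ = 1.57 × 10⁻²¹ m

p = mv = 3.28 × 10⁻¹³ × 1.29 = 4.231 × 10⁻¹³ kg·m/s.
λ = h/p = 6.626 × 10⁻³⁴ / 4.231 × 10⁻¹³ = 1.57 × 10⁻²¹ m.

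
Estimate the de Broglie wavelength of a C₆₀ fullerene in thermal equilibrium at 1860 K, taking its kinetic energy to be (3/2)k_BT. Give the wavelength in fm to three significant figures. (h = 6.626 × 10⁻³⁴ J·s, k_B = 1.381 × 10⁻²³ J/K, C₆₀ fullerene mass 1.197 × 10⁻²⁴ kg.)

λ = 2180 fm

KE = (3/2)k_BT = 1.5 × 1.381 × 10⁻²³ × 1860 = 3.853 × 10⁻²⁰ J.
p = √(2mKE) = √(2 × 1.197 × 10⁻²⁴ × 3.853 × 10⁻²⁰) = 3.037 × 10⁻²² kg·m/s.
λ = h/p = 2.18 × 10⁻¹² m = 2180 fm.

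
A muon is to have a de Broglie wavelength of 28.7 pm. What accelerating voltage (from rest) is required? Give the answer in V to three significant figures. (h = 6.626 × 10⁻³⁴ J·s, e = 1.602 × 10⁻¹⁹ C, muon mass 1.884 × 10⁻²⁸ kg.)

p = h/λ = 6.626 × 10⁻³⁴ / 2.870 × 10⁻¹¹ = 2.309 × 10⁻²³ kg·m/s.
KE = p²/(2m) = 1.415 × 10⁻¹⁸ J.
V = KE/e = 1.415 × 10⁻¹⁸ / (1.602 × 10⁻¹⁹) = 8.83 V.

V = 8.83 V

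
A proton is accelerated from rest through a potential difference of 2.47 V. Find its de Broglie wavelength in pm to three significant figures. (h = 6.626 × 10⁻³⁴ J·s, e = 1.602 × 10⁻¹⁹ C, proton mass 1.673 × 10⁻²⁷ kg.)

λ = 18.2 pm

KE = eV = 1.602 × 10⁻¹⁹ × 2.470 = 3.957 × 10⁻¹⁹ J.
p = √(2mKE) = √(2 × 1.673 × 10⁻²⁷ × 3.957 × 10⁻¹⁹) = 3.639 × 10⁻²³ kg·m/s.
λ = h/p = 6.626 × 10⁻³⁴ / 3.639 × 10⁻²³ = 1.82 × 10⁻¹¹ m = 18.2 pm.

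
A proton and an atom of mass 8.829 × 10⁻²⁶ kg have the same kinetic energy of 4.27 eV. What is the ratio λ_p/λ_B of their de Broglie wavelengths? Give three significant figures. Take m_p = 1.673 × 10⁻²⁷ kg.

At fixed KE, p = √(2mKE) so λ = h/p ∝ 1/√m.
λ_p/λ_B = √(m_B/m_p) = √(8.829 × 10⁻²⁶/1.673 × 10⁻²⁷) = √(52.77) = 7.26.

λ_p/λ_B = 7.26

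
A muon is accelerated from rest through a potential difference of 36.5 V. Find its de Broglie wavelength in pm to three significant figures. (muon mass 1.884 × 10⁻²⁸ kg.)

KE = eV = 1.602 × 10⁻¹⁹ × 36.50 = 5.847 × 10⁻¹⁸ J.
p = √(2mKE) = √(2 × 1.884 × 10⁻²⁸ × 5.847 × 10⁻¹⁸) = 4.694 × 10⁻²³ kg·m/s.
λ = h/p = 6.626 × 10⁻³⁴ / 4.694 × 10⁻²³ = 1.41 × 10⁻¹¹ m = 14.1 pm.

λ = 14.1 pm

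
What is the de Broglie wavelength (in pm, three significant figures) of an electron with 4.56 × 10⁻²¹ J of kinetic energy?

p = √(2mKE) = √(2 × 9.109 × 10⁻³¹ × 4.560 × 10⁻²¹) = 9.114 × 10⁻²⁶ kg·m/s.
λ = h/p = 6.626 × 10⁻³⁴ / 9.114 × 10⁻²⁶ = 7.27 × 10⁻⁹ m = 7270 pm.

λ = 7270 pm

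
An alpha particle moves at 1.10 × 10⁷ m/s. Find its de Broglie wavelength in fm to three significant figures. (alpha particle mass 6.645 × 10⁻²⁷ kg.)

p = mv = 6.645 × 10⁻²⁷ × 1.10 × 10⁷ = 7.310 × 10⁻²⁰ kg·m/s.
λ = h/p = 6.626 × 10⁻³⁴ / 7.310 × 10⁻²⁰ = 9.06 × 10⁻¹⁵ m = 9.06 fm.

λ = 9.06 fm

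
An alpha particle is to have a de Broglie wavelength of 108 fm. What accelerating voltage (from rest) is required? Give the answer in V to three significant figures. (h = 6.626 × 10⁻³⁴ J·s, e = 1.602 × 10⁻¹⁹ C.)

p = h/λ = 6.626 × 10⁻³⁴ / 1.080 × 10⁻¹³ = 6.135 × 10⁻²¹ kg·m/s.
KE = p²/(2m) = 2.832 × 10⁻¹⁵ J.
V = KE/2e = 2.832 × 10⁻¹⁵ / (2 × 1.602 × 10⁻¹⁹) = 8840 V.

V = 8840 V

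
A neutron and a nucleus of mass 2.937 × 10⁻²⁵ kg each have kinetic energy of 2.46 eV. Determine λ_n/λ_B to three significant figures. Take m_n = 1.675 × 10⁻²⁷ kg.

At fixed KE, p = √(2mKE) so λ = h/p ∝ 1/√m.
λ_n/λ_B = √(m_B/m_n) = √(2.937 × 10⁻²⁵/1.675 × 10⁻²⁷) = √(175.3) = 13.2.

λ_n/λ_B = 13.2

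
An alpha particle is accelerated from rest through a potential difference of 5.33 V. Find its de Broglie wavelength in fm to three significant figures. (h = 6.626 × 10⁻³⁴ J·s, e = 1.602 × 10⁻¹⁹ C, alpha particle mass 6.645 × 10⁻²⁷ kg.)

KE = 2eV = 2 × 1.602 × 10⁻¹⁹ × 5.330 = 1.708 × 10⁻¹⁸ J.
p = √(2mKE) = √(2 × 6.645 × 10⁻²⁷ × 1.708 × 10⁻¹⁸) = 1.507 × 10⁻²² kg·m/s.
λ = h/p = 6.626 × 10⁻³⁴ / 1.507 × 10⁻²² = 4.40 × 10⁻¹² m = 4400 fm.

λ = 4400 fm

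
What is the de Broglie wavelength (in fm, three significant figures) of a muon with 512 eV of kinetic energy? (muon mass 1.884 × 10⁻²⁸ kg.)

λ = 3770 fm

KE = 512 eV = 8.202 × 10⁻¹⁷ J.
p = √(2mKE) = √(2 × 1.884 × 10⁻²⁸ × 8.202 × 10⁻¹⁷) = 1.758 × 10⁻²² kg·m/s.
λ = h/p = 6.626 × 10⁻³⁴ / 1.758 × 10⁻²² = 3.77 × 10⁻¹² m = 3770 fm.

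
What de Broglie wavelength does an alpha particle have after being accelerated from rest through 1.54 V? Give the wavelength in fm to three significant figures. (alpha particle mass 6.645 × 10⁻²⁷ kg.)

KE = 2eV = 2 × 1.602 × 10⁻¹⁹ × 1.540 = 4.934 × 10⁻¹⁹ J.
p = √(2mKE) = √(2 × 6.645 × 10⁻²⁷ × 4.934 × 10⁻¹⁹) = 8.098 × 10⁻²³ kg·m/s.
λ = h/p = 6.626 × 10⁻³⁴ / 8.098 × 10⁻²³ = 8.18 × 10⁻¹² m = 8180 fm.

λ = 8180 fm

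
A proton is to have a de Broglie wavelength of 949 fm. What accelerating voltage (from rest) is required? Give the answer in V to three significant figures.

p = h/λ = 6.626 × 10⁻³⁴ / 9.490 × 10⁻¹³ = 6.982 × 10⁻²² kg·m/s.
KE = p²/(2m) = 1.457 × 10⁻¹⁶ J.
V = KE/e = 1.457 × 10⁻¹⁶ / (1.602 × 10⁻¹⁹) = 909 V.

V = 909 V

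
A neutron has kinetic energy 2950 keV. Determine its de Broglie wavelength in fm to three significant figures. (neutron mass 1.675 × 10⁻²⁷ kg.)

λ = 16.7 fm

KE = 2950 keV = 4.726 × 10⁻¹³ J.
p = √(2mKE) = √(2 × 1.675 × 10⁻²⁷ × 4.726 × 10⁻¹³) = 3.979 × 10⁻²⁰ kg·m/s.
λ = h/p = 6.626 × 10⁻³⁴ / 3.979 × 10⁻²⁰ = 1.67 × 10⁻¹⁴ m = 16.7 fm.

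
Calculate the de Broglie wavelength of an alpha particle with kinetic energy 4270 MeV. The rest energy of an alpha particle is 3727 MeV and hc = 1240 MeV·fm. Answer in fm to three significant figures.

Total energy E = KE + m₀c² = 4270 + 3727 = 7997 MeV.
(pc)² = E² − (m₀c²)² = (7997)² − (3727)² = 5.006 × 10⁷ MeV², so pc = 7075 MeV.
λ = hc/(pc) = 1240 MeV·fm / 7075 MeV = 0.175 fm.

λ = 0.175 fm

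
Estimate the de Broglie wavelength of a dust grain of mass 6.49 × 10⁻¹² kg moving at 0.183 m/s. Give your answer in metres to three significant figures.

p = mv = 6.49 × 10⁻¹² × 0.183 = 1.188 × 10⁻¹² kg·m/s.
λ = h/p = 6.626 × 10⁻³⁴ / 1.188 × 10⁻¹² = 5.58 × 10⁻²² m.

λ = 5.58 × 10⁻²² m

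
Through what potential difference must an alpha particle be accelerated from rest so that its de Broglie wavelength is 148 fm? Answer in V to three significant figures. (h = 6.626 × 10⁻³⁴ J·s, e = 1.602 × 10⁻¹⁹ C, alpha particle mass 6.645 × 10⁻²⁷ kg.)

V = 4710 V

p = h/λ = 6.626 × 10⁻³⁴ / 1.480 × 10⁻¹³ = 4.477 × 10⁻²¹ kg·m/s.
KE = p²/(2m) = 1.508 × 10⁻¹⁵ J.
V = KE/2e = 1.508 × 10⁻¹⁵ / (2 × 1.602 × 10⁻¹⁹) = 4710 V.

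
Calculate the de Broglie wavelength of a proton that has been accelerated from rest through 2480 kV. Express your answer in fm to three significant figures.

λ = 18.2 fm

KE = eV = 1.602 × 10⁻¹⁹ × 2.480 × 10⁶ = 3.973 × 10⁻¹³ J.
p = √(2mKE) = √(2 × 1.673 × 10⁻²⁷ × 3.973 × 10⁻¹³) = 3.646 × 10⁻²⁰ kg·m/s.
λ = h/p = 6.626 × 10⁻³⁴ / 3.646 × 10⁻²⁰ = 1.82 × 10⁻¹⁴ m = 18.2 fm.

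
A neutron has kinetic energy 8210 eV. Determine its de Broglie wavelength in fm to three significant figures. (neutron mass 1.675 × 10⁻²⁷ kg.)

KE = 8210 eV = 1.315 × 10⁻¹⁵ J.
p = √(2mKE) = √(2 × 1.675 × 10⁻²⁷ × 1.315 × 10⁻¹⁵) = 2.099 × 10⁻²¹ kg·m/s.
λ = h/p = 6.626 × 10⁻³⁴ / 2.099 × 10⁻²¹ = 3.16 × 10⁻¹³ m = 316 fm.

λ = 316 fm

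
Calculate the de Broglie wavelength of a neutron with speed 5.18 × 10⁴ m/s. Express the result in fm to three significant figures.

λ = 7640 fm

p = mv = 1.675 × 10⁻²⁷ × 5.18 × 10⁴ = 8.677 × 10⁻²³ kg·m/s.
λ = h/p = 6.626 × 10⁻³⁴ / 8.677 × 10⁻²³ = 7.64 × 10⁻¹² m = 7640 fm.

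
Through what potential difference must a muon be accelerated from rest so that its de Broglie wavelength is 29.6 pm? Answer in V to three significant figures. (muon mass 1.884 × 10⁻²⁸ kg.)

V = 8.30 V

p = h/λ = 6.626 × 10⁻³⁴ / 2.960 × 10⁻¹¹ = 2.239 × 10⁻²³ kg·m/s.
KE = p²/(2m) = 1.330 × 10⁻¹⁸ J.
V = KE/e = 1.330 × 10⁻¹⁸ / (1.602 × 10⁻¹⁹) = 8.30 V.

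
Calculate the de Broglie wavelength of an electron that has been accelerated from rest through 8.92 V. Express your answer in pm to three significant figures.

KE = eV = 1.602 × 10⁻¹⁹ × 8.920 = 1.429 × 10⁻¹⁸ J.
p = √(2mKE) = √(2 × 9.109 × 10⁻³¹ × 1.429 × 10⁻¹⁸) = 1.613 × 10⁻²⁴ kg·m/s.
λ = h/p = 6.626 × 10⁻³⁴ / 1.613 × 10⁻²⁴ = 4.11 × 10⁻¹⁰ m = 411 pm.

λ = 411 pm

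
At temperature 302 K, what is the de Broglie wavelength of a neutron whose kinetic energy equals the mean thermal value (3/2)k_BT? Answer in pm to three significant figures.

KE = (3/2)k_BT = 1.5 × 1.381 × 10⁻²³ × 302 = 6.256 × 10⁻²¹ J.
p = √(2mKE) = √(2 × 1.675 × 10⁻²⁷ × 6.256 × 10⁻²¹) = 4.578 × 10⁻²⁴ kg·m/s.
λ = h/p = 1.45 × 10⁻¹⁰ m = 145 pm.

λ = 145 pm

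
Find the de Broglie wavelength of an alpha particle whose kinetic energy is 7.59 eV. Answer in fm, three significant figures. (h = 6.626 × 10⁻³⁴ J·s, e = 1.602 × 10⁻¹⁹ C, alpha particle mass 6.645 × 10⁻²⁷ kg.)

λ = 5210 fm

KE = 7.59 eV = 1.216 × 10⁻¹⁸ J.
p = √(2mKE) = √(2 × 6.645 × 10⁻²⁷ × 1.216 × 10⁻¹⁸) = 1.271 × 10⁻²² kg·m/s.
λ = h/p = 6.626 × 10⁻³⁴ / 1.271 × 10⁻²² = 5.21 × 10⁻¹² m = 5210 fm.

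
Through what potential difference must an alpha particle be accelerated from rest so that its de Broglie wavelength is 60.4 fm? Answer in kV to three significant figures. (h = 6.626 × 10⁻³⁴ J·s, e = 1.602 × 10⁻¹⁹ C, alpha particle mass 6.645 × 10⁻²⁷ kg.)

V = 28.3 kV

p = h/λ = 6.626 × 10⁻³⁴ / 6.040 × 10⁻¹⁴ = 1.097 × 10⁻²⁰ kg·m/s.
KE = p²/(2m) = 9.055 × 10⁻¹⁵ J.
V = KE/2e = 9.055 × 10⁻¹⁵ / (2 × 1.602 × 10⁻¹⁹) = 28.3 kV.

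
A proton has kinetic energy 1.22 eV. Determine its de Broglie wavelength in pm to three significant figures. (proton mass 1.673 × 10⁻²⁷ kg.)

λ = 25.9 pm

KE = 1.22 eV = 1.954 × 10⁻¹⁹ J.
p = √(2mKE) = √(2 × 1.673 × 10⁻²⁷ × 1.954 × 10⁻¹⁹) = 2.557 × 10⁻²³ kg·m/s.
λ = h/p = 6.626 × 10⁻³⁴ / 2.557 × 10⁻²³ = 2.59 × 10⁻¹¹ m = 25.9 pm.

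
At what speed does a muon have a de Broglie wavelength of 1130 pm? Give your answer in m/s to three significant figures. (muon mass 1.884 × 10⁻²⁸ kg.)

p = h/λ = 6.626 × 10⁻³⁴ / 1.130 × 10⁻⁹ = 5.864 × 10⁻²⁵ kg·m/s.
v = p/m = 5.864 × 10⁻²⁵ / 1.884 × 10⁻²⁸ = 3.11 × 10³ m/s = 3110 m/s.

v = 3110 m/s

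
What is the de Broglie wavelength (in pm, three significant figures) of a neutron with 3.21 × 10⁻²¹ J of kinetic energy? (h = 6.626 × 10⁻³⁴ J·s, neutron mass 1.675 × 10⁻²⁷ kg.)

λ = 202 pm

p = √(2mKE) = √(2 × 1.675 × 10⁻²⁷ × 3.210 × 10⁻²¹) = 3.279 × 10⁻²⁴ kg·m/s.
λ = h/p = 6.626 × 10⁻³⁴ / 3.279 × 10⁻²⁴ = 2.02 × 10⁻¹⁰ m = 202 pm.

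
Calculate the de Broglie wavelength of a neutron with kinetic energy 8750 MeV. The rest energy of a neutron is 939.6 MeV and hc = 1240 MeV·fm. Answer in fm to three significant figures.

λ = 0.129 fm

Total energy E = KE + m₀c² = 8750 + 939.6 = 9689.6 MeV.
(pc)² = E² − (m₀c²)² = (9689.6)² − (939.6)² = 9.301 × 10⁷ MeV², so pc = 9644 MeV.
λ = hc/(pc) = 1240 MeV·fm / 9644 MeV = 0.129 fm.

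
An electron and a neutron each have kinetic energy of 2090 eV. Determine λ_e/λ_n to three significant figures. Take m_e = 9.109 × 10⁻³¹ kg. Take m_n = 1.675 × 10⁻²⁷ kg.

At fixed KE, p = √(2mKE) so λ = h/p ∝ 1/√m.
λ_e/λ_n = √(m_n/m_e) = √(1.675 × 10⁻²⁷/9.109 × 10⁻³¹) = √(1839) = 42.9.

λ_e/λ_n = 42.9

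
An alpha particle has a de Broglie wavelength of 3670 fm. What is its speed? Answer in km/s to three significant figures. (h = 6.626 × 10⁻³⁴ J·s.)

v = 27.2 km/s

p = h/λ = 6.626 × 10⁻³⁴ / 3.670 × 10⁻¹² = 1.805 × 10⁻²² kg·m/s.
v = p/m = 1.805 × 10⁻²² / 6.645 × 10⁻²⁷ = 2.72 × 10⁴ m/s = 27.2 km/s.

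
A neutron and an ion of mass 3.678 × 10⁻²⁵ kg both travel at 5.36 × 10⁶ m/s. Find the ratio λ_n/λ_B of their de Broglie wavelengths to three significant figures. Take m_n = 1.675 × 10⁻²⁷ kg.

λ_n/λ_B = 220

At fixed v, p = mv so λ = h/(mv) ∝ 1/m.
λ_n/λ_B = m_B/m_n = 3.678 × 10⁻²⁵/1.675 × 10⁻²⁷ = 220.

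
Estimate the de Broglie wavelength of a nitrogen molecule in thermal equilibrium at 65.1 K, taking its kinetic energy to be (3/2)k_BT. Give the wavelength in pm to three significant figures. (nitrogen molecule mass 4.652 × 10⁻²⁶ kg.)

KE = (3/2)k_BT = 1.5 × 1.381 × 10⁻²³ × 65.1 = 1.349 × 10⁻²¹ J.
p = √(2mKE) = √(2 × 4.652 × 10⁻²⁶ × 1.349 × 10⁻²¹) = 1.120 × 10⁻²³ kg·m/s.
λ = h/p = 5.92 × 10⁻¹¹ m = 59.2 pm.

λ = 59.2 pm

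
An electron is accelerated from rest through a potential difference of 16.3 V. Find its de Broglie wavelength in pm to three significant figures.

λ = 304 pm

KE = eV = 1.602 × 10⁻¹⁹ × 16.30 = 2.611 × 10⁻¹⁸ J.
p = √(2mKE) = √(2 × 9.109 × 10⁻³¹ × 2.611 × 10⁻¹⁸) = 2.181 × 10⁻²⁴ kg·m/s.
λ = h/p = 6.626 × 10⁻³⁴ / 2.181 × 10⁻²⁴ = 3.04 × 10⁻¹⁰ m = 304 pm.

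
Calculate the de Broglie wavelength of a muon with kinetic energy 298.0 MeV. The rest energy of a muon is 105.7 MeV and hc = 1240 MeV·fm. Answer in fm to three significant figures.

Total energy E = KE + m₀c² = 298.0 + 105.7 = 403.7 MeV.
(pc)² = E² − (m₀c²)² = (403.7)² − (105.7)² = 1.518 × 10⁵ MeV², so pc = 389.6 MeV.
λ = hc/(pc) = 1240 MeV·fm / 389.6 MeV = 3.18 fm.

λ = 3.18 fm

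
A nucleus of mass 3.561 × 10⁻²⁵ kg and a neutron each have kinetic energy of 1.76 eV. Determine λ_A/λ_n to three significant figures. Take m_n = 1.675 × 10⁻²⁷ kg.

λ_A/λ_n = 0.0686

At fixed KE, p = √(2mKE) so λ = h/p ∝ 1/√m.
λ_A/λ_n = √(m_n/m_A) = √(1.675 × 10⁻²⁷/3.561 × 10⁻²⁵) = √(4.704 × 10⁻³) = 0.0686.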